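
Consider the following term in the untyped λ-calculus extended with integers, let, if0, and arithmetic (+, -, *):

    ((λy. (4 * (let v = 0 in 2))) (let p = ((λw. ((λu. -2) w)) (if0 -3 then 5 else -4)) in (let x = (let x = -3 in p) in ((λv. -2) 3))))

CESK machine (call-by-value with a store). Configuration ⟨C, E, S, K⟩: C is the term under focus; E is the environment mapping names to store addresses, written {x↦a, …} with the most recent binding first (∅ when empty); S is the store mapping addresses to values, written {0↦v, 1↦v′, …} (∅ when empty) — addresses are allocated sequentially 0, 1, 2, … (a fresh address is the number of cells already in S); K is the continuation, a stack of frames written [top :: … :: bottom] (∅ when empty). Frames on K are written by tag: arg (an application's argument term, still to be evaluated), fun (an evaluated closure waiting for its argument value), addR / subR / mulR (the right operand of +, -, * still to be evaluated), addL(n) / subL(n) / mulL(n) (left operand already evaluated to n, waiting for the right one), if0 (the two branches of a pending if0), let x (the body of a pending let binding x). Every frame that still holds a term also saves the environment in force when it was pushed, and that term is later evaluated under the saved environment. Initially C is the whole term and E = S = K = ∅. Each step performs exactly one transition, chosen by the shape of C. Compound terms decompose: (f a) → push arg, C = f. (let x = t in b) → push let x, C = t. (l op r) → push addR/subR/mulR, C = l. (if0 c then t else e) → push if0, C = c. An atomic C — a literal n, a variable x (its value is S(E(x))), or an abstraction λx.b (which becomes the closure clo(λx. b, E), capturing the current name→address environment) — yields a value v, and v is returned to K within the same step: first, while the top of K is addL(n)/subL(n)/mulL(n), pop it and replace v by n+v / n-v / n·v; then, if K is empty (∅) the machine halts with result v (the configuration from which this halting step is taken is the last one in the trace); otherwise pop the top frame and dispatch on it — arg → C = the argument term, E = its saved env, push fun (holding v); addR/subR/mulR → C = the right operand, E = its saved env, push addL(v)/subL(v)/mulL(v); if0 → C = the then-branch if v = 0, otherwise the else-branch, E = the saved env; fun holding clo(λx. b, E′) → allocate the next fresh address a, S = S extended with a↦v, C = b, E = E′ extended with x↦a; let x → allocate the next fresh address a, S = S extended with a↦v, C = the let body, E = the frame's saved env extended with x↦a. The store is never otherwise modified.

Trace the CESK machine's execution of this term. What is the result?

step 0: [C=((λy. (4 * (let v = 0 in 2))) (let p = ((λw. ((λu. -2) w)) (if0 -3 then 5 else -4)) in (let x = (let x = -3 in p) in ((λv. -2) 3)))) | E=∅ | S=∅ | K=∅]
step 1: [C=(λy. (4 * (let v = 0 in 2))) | E=∅ | S=∅ | K=[arg]]
step 2: [C=(let p = ((λw. ((λu. -2) w)) (if0 -3 then 5 else -4)) in (let x = (let x = -3 in p) in ((λv. -2) 3))) | E=∅ | S=∅ | K=[fun]]
step 3: [C=((λw. ((λu. -2) w)) (if0 -3 then 5 else -4)) | E=∅ | S=∅ | K=[let p :: fun]]
step 4: [C=(λw. ((λu. -2) w)) | E=∅ | S=∅ | K=[arg :: let p :: fun]]
step 5: [C=(if0 -3 then 5 else -4) | E=∅ | S=∅ | K=[fun :: let p :: fun]]
step 6: [C=-3 | E=∅ | S=∅ | K=[if0 :: fun :: let p :: fun]]
step 7: [C=-4 | E=∅ | S=∅ | K=[fun :: let p :: fun]]
step 8: [C=((λu. -2) w) | E={w↦0} | S={0↦-4} | K=[let p :: fun]]
step 9: [C=(λu. -2) | E={w↦0} | S={0↦-4} | K=[arg :: let p :: fun]]
step 10: [C=w | E={w↦0} | S={0↦-4} | K=[fun :: let p :: fun]]
step 11: [C=-2 | E={u↦1, w↦0} | S={0↦-4, 1↦-4} | K=[let p :: fun]]
step 12: [C=(let x = (let x = -3 in p) in ((λv. -2) 3)) | E={p↦2} | S={0↦-4, 1↦-4, 2↦-2} | K=[fun]]
step 13: [C=(let x = -3 in p) | E={p↦2} | S={0↦-4, 1↦-4, 2↦-2} | K=[let x :: fun]]
step 14: [C=-3 | E={p↦2} | S={0↦-4, 1↦-4, 2↦-2} | K=[let x :: let x :: fun]]
step 15: [C=p | E={x↦3, p↦2} | S={0↦-4, 1↦-4, 2↦-2, 3↦-3} | K=[let x :: fun]]
step 16: [C=((λv. -2) 3) | E={x↦4, p↦2} | S={0↦-4, 1↦-4, 2↦-2, 3↦-3, 4↦-2} | K=[fun]]
step 17: [C=(λv. -2) | E={x↦4, p↦2} | S={0↦-4, 1↦-4, 2↦-2, 3↦-3, 4↦-2} | K=[arg :: fun]]
step 18: [C=3 | E={x↦4, p↦2} | S={0↦-4, 1↦-4, 2↦-2, 3↦-3, 4↦-2} | K=[fun :: fun]]
step 19: [C=-2 | E={v↦5, x↦4, p↦2} | S={0↦-4, 1↦-4, 2↦-2, 3↦-3, 4↦-2, 5↦3} | K=[fun]]
step 20: [C=(4 * (let v = 0 in 2)) | E={y↦6} | S={0↦-4, 1↦-4, 2↦-2, 3↦-3, 4↦-2, 5↦3, 6↦-2} | K=∅]
step 21: [C=4 | E={y↦6} | S={0↦-4, 1↦-4, 2↦-2, 3↦-3, 4↦-2, 5↦3, 6↦-2} | K=[mulR]]
step 22: [C=(let v = 0 in 2) | E={y↦6} | S={0↦-4, 1↦-4, 2↦-2, 3↦-3, 4↦-2, 5↦3, 6↦-2} | K=[mulL(4)]]
step 23: [C=0 | E={y↦6} | S={0↦-4, 1↦-4, 2↦-2, 3↦-3, 4↦-2, 5↦3, 6↦-2} | K=[let v :: mulL(4)]]
step 24: [C=2 | E={v↦7, y↦6} | S={0↦-4, 1↦-4, 2↦-2, 3↦-3, 4↦-2, 5↦3, 6↦-2, 7↦0} | K=[mulL(4)]]
→ final value 8

Answer: 8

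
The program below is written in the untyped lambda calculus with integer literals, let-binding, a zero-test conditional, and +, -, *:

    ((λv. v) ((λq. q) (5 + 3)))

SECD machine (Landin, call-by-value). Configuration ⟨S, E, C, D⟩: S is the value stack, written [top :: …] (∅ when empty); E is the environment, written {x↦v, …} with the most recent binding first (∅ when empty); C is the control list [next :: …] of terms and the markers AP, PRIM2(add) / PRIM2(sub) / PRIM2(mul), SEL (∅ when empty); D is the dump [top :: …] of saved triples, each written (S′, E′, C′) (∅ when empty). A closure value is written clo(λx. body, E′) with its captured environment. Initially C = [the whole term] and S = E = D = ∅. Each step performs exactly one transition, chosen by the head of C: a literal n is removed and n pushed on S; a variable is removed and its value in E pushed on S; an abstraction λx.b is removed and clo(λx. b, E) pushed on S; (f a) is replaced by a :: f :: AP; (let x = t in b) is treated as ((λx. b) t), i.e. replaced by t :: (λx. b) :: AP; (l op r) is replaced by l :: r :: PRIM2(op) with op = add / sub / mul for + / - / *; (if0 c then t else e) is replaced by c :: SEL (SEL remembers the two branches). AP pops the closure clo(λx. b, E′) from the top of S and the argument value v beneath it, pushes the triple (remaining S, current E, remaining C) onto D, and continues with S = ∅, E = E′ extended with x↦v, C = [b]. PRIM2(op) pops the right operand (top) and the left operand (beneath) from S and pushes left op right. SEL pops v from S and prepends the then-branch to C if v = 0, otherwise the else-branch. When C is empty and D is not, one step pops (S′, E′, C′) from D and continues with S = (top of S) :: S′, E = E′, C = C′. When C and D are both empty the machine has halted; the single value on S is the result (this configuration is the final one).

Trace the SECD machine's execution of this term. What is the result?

Answer: 8

Execution trace:
t=0: <S=∅, E=∅, C=[((λv. v) ((λq. q) (5 + 3)))], D=∅>
t=1: <S=∅, E=∅, C=[((λq. q) (5 + 3)) :: (λv. v) :: AP], D=∅>
t=2: <S=∅, E=∅, C=[(5 + 3) :: (λq. q) :: AP :: (λv. v) :: AP], D=∅>
t=3: <S=∅, E=∅, C=[5 :: 3 :: PRIM2(add) :: (λq. q) :: AP :: (λv. v) :: AP], D=∅>
t=4: <S=[5], E=∅, C=[3 :: PRIM2(add) :: (λq. q) :: AP :: (λv. v) :: AP], D=∅>
t=5: <S=[3 :: 5], E=∅, C=[PRIM2(add) :: (λq. q) :: AP :: (λv. v) :: AP], D=∅>
t=6: <S=[8], E=∅, C=[(λq. q) :: AP :: (λv. v) :: AP], D=∅>
t=7: <S=[clo(λq. q, ∅) :: 8], E=∅, C=[AP :: (λv. v) :: AP], D=∅>
t=8: <S=∅, E={q↦8}, C=[q], D=[(∅, ∅, [(λv. v) :: AP])]>
t=9: <S=[8], E={q↦8}, C=∅, D=[(∅, ∅, [(λv. v) :: AP])]>
t=10: <S=[8], E=∅, C=[(λv. v) :: AP], D=∅>
t=11: <S=[clo(λv. v, ∅) :: 8], E=∅, C=[AP], D=∅>
t=12: <S=∅, E={v↦8}, C=[v], D=[(∅, ∅, ∅)]>
t=13: <S=[8], E={v↦8}, C=∅, D=[(∅, ∅, ∅)]>
t=14: <S=[8], E=∅, C=∅, D=∅>
→ final value 8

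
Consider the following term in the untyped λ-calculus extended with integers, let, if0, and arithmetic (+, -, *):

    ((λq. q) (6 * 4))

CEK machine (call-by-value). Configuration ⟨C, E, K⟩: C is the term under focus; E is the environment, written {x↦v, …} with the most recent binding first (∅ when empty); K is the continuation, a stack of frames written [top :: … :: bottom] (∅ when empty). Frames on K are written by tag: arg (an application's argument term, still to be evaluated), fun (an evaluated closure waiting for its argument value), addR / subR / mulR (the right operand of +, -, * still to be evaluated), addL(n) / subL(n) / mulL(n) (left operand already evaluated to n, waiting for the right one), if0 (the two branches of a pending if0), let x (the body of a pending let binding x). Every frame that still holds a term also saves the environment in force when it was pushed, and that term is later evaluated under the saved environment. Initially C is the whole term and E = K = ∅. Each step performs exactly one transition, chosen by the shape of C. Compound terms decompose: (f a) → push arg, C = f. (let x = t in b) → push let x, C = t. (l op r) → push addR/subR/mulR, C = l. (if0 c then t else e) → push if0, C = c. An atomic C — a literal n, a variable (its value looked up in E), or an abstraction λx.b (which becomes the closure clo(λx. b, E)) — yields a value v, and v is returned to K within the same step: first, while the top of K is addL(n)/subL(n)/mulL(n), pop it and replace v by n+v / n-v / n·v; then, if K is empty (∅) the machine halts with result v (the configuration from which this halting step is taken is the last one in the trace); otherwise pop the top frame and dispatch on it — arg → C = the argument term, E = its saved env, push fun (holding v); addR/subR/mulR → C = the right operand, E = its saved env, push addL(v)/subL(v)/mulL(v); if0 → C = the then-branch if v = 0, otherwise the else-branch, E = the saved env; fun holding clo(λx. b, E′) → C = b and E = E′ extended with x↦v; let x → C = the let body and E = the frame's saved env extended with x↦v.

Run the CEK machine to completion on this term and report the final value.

[0] [C=((λq. q) (6 * 4)) | E=∅ | K=∅]
[1] [C=(λq. q) | E=∅ | K=[arg]]
[2] [C=(6 * 4) | E=∅ | K=[fun]]
[3] [C=6 | E=∅ | K=[mulR :: fun]]
[4] [C=4 | E=∅ | K=[mulL(6) :: fun]]
[5] [C=q | E={q↦24} | K=∅]
→ final value 24

Answer: 24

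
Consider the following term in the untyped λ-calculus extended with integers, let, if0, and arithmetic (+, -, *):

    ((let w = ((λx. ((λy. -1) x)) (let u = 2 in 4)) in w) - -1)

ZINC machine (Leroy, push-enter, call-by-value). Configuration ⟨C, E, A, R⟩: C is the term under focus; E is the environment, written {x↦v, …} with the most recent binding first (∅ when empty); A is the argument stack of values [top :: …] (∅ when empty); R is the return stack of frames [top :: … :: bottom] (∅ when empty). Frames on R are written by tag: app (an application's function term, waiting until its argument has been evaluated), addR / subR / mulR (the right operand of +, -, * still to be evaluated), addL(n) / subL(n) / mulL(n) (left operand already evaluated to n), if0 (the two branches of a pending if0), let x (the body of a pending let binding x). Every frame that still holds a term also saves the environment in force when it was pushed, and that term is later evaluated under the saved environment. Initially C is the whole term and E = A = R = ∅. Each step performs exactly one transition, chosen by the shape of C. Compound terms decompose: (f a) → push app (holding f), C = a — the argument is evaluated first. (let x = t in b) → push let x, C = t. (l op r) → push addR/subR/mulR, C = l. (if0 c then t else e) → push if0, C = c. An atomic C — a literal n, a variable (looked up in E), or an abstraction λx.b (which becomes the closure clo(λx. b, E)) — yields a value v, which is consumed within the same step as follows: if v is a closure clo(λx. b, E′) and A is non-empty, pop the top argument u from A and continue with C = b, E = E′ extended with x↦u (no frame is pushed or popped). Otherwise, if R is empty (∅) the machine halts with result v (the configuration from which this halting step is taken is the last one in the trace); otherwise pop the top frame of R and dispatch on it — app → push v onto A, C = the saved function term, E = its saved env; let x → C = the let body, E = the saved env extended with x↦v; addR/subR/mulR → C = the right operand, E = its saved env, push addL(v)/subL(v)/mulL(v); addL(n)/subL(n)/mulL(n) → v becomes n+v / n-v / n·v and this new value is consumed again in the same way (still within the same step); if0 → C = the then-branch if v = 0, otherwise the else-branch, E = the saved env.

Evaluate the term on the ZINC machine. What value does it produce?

t=0: [C=((let w = ((λx. ((λy. -1) x)) (let u = 2 in 4)) in w) - -1) | E=∅ | A=∅ | R=∅]
t=1: [C=(let w = ((λx. ((λy. -1) x)) (let u = 2 in 4)) in w) | E=∅ | A=∅ | R=[subR]]
t=2: [C=((λx. ((λy. -1) x)) (let u = 2 in 4)) | E=∅ | A=∅ | R=[let w :: subR]]
t=3: [C=(let u = 2 in 4) | E=∅ | A=∅ | R=[app :: let w :: subR]]
t=4: [C=2 | E=∅ | A=∅ | R=[let u :: app :: let w :: subR]]
t=5: [C=4 | E={u↦2} | A=∅ | R=[app :: let w :: subR]]
t=6: [C=(λx. ((λy. -1) x)) | E=∅ | A=[4] | R=[let w :: subR]]
t=7: [C=((λy. -1) x) | E={x↦4} | A=∅ | R=[let w :: subR]]
t=8: [C=x | E={x↦4} | A=∅ | R=[app :: let w :: subR]]
t=9: [C=(λy. -1) | E={x↦4} | A=[4] | R=[let w :: subR]]
t=10: [C=-1 | E={y↦4, x↦4} | A=∅ | R=[let w :: subR]]
t=11: [C=w | E={w↦-1} | A=∅ | R=[subR]]
t=12: [C=-1 | E=∅ | A=∅ | R=[subL(-1)]]
→ final value 0

Answer: 0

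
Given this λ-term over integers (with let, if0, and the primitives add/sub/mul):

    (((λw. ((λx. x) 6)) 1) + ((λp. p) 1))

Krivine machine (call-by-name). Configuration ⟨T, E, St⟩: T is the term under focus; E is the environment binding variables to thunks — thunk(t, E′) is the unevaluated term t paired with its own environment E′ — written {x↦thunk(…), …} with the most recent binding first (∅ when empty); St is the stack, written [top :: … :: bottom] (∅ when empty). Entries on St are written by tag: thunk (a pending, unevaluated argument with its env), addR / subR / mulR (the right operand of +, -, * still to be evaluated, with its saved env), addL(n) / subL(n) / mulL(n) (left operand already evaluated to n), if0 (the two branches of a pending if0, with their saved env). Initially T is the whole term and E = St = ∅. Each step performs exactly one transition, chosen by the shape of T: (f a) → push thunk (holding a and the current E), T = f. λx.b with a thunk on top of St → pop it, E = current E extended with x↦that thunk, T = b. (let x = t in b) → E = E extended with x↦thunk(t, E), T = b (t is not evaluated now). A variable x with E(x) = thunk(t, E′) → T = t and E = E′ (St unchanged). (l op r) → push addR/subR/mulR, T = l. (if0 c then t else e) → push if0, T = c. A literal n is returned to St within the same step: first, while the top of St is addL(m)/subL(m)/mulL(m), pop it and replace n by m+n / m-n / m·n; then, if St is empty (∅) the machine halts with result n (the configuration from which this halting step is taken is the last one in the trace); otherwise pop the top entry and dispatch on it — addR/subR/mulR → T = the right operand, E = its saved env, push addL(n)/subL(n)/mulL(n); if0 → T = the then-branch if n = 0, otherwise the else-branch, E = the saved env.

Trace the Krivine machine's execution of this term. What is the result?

Answer: 7

Machine steps:
step 0: <T=(((λw. ((λx. x) 6)) 1) + ((λp. p) 1)), E=∅, St=∅>
step 1: <T=((λw. ((λx. x) 6)) 1), E=∅, St=[addR]>
step 2: <T=(λw. ((λx. x) 6)), E=∅, St=[thunk :: addR]>
step 3: <T=((λx. x) 6), E={w↦thunk(1, ∅)}, St=[addR]>
step 4: <T=(λx. x), E={w↦thunk(1, ∅)}, St=[thunk :: addR]>
step 5: <T=x, E={x↦thunk(6, {w↦thunk(1, ∅)}), w↦thunk(1, ∅)}, St=[addR]>
step 6: <T=6, E={w↦thunk(1, ∅)}, St=[addR]>
step 7: <T=((λp. p) 1), E=∅, St=[addL(6)]>
step 8: <T=(λp. p), E=∅, St=[thunk :: addL(6)]>
step 9: <T=p, E={p↦thunk(1, ∅)}, St=[addL(6)]>
step 10: <T=1, E=∅, St=[addL(6)]>
→ final value 7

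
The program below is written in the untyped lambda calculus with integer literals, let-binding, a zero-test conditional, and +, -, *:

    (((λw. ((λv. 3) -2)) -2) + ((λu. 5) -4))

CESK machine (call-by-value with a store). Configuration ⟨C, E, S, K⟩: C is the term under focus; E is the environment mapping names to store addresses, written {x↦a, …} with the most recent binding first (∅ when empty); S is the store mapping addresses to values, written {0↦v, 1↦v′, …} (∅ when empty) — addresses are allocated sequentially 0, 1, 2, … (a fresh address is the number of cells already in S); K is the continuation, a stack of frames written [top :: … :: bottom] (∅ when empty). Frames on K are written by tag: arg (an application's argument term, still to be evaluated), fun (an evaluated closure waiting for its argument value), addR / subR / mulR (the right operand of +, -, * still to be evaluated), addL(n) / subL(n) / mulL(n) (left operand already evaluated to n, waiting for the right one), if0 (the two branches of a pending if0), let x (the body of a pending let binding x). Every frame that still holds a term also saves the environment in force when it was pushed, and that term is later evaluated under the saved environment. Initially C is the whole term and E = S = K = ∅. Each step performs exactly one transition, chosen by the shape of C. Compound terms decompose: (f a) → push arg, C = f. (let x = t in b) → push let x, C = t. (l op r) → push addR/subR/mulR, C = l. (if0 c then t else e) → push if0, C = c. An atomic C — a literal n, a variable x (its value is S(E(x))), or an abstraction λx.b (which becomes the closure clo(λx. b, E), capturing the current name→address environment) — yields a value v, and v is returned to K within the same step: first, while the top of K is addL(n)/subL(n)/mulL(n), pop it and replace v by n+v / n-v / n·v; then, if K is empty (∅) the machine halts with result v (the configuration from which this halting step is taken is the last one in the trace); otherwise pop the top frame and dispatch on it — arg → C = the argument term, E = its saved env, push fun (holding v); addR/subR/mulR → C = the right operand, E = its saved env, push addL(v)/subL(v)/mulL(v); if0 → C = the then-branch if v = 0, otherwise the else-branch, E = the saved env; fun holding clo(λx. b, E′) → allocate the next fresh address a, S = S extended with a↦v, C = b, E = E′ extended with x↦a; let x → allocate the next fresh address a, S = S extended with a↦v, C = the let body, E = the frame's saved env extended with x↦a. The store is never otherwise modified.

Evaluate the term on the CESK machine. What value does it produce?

Answer: 8

Execution trace:
step 0: [C=(((λw. ((λv. 3) -2)) -2) + ((λu. 5) -4)) | E=∅ | S=∅ | K=∅]
step 1: [C=((λw. ((λv. 3) -2)) -2) | E=∅ | S=∅ | K=[addR]]
step 2: [C=(λw. ((λv. 3) -2)) | E=∅ | S=∅ | K=[arg :: addR]]
step 3: [C=-2 | E=∅ | S=∅ | K=[fun :: addR]]
step 4: [C=((λv. 3) -2) | E={w↦0} | S={0↦-2} | K=[addR]]
step 5: [C=(λv. 3) | E={w↦0} | S={0↦-2} | K=[arg :: addR]]
step 6: [C=-2 | E={w↦0} | S={0↦-2} | K=[fun :: addR]]
step 7: [C=3 | E={v↦1, w↦0} | S={0↦-2, 1↦-2} | K=[addR]]
step 8: [C=((λu. 5) -4) | E=∅ | S={0↦-2, 1↦-2} | K=[addL(3)]]
step 9: [C=(λu. 5) | E=∅ | S={0↦-2, 1↦-2} | K=[arg :: addL(3)]]
step 10: [C=-4 | E=∅ | S={0↦-2, 1↦-2} | K=[fun :: addL(3)]]
step 11: [C=5 | E={u↦2} | S={0↦-2, 1↦-2, 2↦-4} | K=[addL(3)]]
→ final value 8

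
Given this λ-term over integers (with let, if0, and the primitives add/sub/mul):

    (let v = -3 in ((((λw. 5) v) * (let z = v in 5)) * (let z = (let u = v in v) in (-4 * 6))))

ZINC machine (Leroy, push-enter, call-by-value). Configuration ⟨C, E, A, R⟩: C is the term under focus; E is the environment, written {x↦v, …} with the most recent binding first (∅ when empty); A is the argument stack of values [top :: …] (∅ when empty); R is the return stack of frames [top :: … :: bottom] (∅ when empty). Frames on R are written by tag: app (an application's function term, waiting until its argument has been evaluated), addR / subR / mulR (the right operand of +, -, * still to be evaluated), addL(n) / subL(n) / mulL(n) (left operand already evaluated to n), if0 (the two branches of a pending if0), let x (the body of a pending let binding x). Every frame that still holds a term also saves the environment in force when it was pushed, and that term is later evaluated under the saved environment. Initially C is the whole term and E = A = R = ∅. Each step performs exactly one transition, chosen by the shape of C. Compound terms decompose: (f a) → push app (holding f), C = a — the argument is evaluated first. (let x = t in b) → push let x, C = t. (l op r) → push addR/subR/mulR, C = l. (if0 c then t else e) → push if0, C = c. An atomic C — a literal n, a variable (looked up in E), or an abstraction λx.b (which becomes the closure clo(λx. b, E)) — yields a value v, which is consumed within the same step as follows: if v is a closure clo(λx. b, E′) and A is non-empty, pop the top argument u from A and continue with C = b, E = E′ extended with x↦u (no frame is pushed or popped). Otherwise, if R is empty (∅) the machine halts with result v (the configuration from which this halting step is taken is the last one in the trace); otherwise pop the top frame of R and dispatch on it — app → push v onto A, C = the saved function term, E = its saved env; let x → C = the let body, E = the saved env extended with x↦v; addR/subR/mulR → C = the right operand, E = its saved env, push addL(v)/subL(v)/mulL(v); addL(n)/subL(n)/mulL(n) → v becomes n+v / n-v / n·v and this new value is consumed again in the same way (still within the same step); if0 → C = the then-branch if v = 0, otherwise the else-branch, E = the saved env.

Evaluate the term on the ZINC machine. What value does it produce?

Answer: -600

Machine steps:
step 0: <C=(let v = -3 in ((((λw. 5) v) * (let z = v in 5)) * (let z = (let u = v in v) in (-4 * 6)))), E=∅, A=∅, R=∅>
step 1: <C=-3, E=∅, A=∅, R=[let v]>
step 2: <C=((((λw. 5) v) * (let z = v in 5)) * (let z = (let u = v in v) in (-4 * 6))), E={v↦-3}, A=∅, R=∅>
step 3: <C=(((λw. 5) v) * (let z = v in 5)), E={v↦-3}, A=∅, R=[mulR]>
step 4: <C=((λw. 5) v), E={v↦-3}, A=∅, R=[mulR :: mulR]>
step 5: <C=v, E={v↦-3}, A=∅, R=[app :: mulR :: mulR]>
step 6: <C=(λw. 5), E={v↦-3}, A=[-3], R=[mulR :: mulR]>
step 7: <C=5, E={w↦-3, v↦-3}, A=∅, R=[mulR :: mulR]>
step 8: <C=(let z = v in 5), E={v↦-3}, A=∅, R=[mulL(5) :: mulR]>
step 9: <C=v, E={v↦-3}, A=∅, R=[let z :: mulL(5) :: mulR]>
step 10: <C=5, E={z↦-3, v↦-3}, A=∅, R=[mulL(5) :: mulR]>
step 11: <C=(let z = (let u = v in v) in (-4 * 6)), E={v↦-3}, A=∅, R=[mulL(25)]>
step 12: <C=(let u = v in v), E={v↦-3}, A=∅, R=[let z :: mulL(25)]>
step 13: <C=v, E={v↦-3}, A=∅, R=[let u :: let z :: mulL(25)]>
step 14: <C=v, E={u↦-3, v↦-3}, A=∅, R=[let z :: mulL(25)]>
step 15: <C=(-4 * 6), E={z↦-3, v↦-3}, A=∅, R=[mulL(25)]>
step 16: <C=-4, E={z↦-3, v↦-3}, A=∅, R=[mulR :: mulL(25)]>
step 17: <C=6, E={z↦-3, v↦-3}, A=∅, R=[mulL(-4) :: mulL(25)]>
→ final value -600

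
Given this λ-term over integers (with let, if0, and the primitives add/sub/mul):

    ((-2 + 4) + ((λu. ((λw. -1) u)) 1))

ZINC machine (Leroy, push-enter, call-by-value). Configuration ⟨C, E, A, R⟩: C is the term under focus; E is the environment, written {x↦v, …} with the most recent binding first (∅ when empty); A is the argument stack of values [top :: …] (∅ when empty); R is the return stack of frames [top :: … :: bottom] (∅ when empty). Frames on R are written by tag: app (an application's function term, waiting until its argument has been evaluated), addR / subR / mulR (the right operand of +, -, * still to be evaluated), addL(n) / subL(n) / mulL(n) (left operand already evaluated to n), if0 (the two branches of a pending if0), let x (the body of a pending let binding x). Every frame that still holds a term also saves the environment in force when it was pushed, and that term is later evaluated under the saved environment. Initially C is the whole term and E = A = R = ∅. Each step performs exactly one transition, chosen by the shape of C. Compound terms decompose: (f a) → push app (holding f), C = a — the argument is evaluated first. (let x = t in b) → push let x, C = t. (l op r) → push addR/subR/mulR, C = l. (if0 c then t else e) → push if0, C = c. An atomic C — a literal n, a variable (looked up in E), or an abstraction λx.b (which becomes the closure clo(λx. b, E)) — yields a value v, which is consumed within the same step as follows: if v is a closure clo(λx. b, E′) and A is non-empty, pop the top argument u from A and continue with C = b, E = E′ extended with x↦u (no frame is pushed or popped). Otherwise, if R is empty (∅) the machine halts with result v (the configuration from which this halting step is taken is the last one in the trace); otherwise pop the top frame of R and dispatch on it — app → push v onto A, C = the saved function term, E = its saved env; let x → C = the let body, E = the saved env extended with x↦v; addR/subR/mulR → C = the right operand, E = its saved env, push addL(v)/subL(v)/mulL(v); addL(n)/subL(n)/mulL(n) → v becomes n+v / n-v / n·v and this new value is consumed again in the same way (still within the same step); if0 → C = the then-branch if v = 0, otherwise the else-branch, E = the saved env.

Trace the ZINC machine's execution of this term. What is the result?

[0] [C=((-2 + 4) + ((λu. ((λw. -1) u)) 1)) | E=∅ | A=∅ | R=∅]
[1] [C=(-2 + 4) | E=∅ | A=∅ | R=[addR]]
[2] [C=-2 | E=∅ | A=∅ | R=[addR :: addR]]
[3] [C=4 | E=∅ | A=∅ | R=[addL(-2) :: addR]]
[4] [C=((λu. ((λw. -1) u)) 1) | E=∅ | A=∅ | R=[addL(2)]]
[5] [C=1 | E=∅ | A=∅ | R=[app :: addL(2)]]
[6] [C=(λu. ((λw. -1) u)) | E=∅ | A=[1] | R=[addL(2)]]
[7] [C=((λw. -1) u) | E={u↦1} | A=∅ | R=[addL(2)]]
[8] [C=u | E={u↦1} | A=∅ | R=[app :: addL(2)]]
[9] [C=(λw. -1) | E={u↦1} | A=[1] | R=[addL(2)]]
[10] [C=-1 | E={w↦1, u↦1} | A=∅ | R=[addL(2)]]
→ final value 1

Answer: 1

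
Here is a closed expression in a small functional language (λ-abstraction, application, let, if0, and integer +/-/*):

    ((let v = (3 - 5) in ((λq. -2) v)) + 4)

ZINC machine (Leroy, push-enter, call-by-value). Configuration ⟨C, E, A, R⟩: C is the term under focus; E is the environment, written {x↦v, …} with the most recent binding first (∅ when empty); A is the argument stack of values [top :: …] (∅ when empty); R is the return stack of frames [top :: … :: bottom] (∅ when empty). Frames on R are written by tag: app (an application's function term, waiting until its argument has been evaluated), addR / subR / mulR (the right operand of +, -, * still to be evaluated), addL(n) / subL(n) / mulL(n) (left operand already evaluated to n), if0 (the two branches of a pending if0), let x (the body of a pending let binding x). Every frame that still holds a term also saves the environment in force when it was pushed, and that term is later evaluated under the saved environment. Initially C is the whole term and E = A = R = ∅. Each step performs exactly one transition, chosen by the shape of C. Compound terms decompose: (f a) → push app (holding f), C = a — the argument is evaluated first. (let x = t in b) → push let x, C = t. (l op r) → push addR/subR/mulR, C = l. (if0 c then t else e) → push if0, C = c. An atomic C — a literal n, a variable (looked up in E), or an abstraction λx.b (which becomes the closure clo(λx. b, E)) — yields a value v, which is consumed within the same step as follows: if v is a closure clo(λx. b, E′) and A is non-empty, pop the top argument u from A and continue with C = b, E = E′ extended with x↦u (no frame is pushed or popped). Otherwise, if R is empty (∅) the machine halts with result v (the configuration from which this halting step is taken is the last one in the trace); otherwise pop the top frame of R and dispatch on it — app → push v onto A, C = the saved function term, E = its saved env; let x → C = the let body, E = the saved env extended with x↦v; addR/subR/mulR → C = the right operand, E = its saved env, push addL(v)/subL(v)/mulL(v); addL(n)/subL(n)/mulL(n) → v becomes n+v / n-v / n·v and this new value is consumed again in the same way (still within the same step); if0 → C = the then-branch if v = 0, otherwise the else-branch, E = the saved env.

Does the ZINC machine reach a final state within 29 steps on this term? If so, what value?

[0] [C=((let v = (3 - 5) in ((λq. -2) v)) + 4) | E=∅ | A=∅ | R=∅]
[1] [C=(let v = (3 - 5) in ((λq. -2) v)) | E=∅ | A=∅ | R=[addR]]
[2] [C=(3 - 5) | E=∅ | A=∅ | R=[let v :: addR]]
[3] [C=3 | E=∅ | A=∅ | R=[subR :: let v :: addR]]
[4] [C=5 | E=∅ | A=∅ | R=[subL(3) :: let v :: addR]]
[5] [C=((λq. -2) v) | E={v↦-2} | A=∅ | R=[addR]]
[6] [C=v | E={v↦-2} | A=∅ | R=[app :: addR]]
[7] [C=(λq. -2) | E={v↦-2} | A=[-2] | R=[addR]]
[8] [C=-2 | E={q↦-2, v↦-2} | A=∅ | R=[addR]]
[9] [C=4 | E=∅ | A=∅ | R=[addL(-2)]]
→ final value 2

Answer: 2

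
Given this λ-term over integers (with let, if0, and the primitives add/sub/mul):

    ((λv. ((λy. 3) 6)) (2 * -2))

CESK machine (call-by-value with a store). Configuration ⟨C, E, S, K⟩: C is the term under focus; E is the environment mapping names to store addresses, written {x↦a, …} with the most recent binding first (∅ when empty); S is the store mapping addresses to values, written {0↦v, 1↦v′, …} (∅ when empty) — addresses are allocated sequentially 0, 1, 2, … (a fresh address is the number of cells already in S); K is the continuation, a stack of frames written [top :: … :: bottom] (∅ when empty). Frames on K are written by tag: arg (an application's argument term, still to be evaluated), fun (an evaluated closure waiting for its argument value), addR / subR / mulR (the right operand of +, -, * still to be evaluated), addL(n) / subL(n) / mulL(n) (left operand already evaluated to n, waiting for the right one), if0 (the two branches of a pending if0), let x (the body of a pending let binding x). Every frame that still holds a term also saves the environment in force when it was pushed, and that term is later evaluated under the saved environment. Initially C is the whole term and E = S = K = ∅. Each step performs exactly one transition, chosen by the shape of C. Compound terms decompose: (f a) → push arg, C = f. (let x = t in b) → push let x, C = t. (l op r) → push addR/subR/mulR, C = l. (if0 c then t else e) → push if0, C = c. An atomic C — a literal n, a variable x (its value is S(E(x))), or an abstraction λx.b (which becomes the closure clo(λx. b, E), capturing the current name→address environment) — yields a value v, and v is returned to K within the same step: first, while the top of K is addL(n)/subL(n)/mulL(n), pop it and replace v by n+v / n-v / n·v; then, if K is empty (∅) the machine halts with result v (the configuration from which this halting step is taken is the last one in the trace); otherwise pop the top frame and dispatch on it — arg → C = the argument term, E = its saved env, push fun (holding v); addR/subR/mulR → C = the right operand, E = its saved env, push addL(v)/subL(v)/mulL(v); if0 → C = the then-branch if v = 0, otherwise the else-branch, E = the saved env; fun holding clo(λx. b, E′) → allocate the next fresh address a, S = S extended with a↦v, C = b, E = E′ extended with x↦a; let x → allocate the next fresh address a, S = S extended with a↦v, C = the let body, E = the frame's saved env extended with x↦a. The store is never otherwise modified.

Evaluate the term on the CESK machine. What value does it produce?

Answer: 3

Execution trace:
[0] ⟨C=((λv. ((λy. 3) 6)) (2 * -2)); E=∅; S=∅; K=∅⟩
[1] ⟨C=(λv. ((λy. 3) 6)); E=∅; S=∅; K=[arg]⟩
[2] ⟨C=(2 * -2); E=∅; S=∅; K=[fun]⟩
[3] ⟨C=2; E=∅; S=∅; K=[mulR :: fun]⟩
[4] ⟨C=-2; E=∅; S=∅; K=[mulL(2) :: fun]⟩
[5] ⟨C=((λy. 3) 6); E={v↦0}; S={0↦-4}; K=∅⟩
[6] ⟨C=(λy. 3); E={v↦0}; S={0↦-4}; K=[arg]⟩
[7] ⟨C=6; E={v↦0}; S={0↦-4}; K=[fun]⟩
[8] ⟨C=3; E={y↦1, v↦0}; S={0↦-4, 1↦6}; K=∅⟩
→ final value 3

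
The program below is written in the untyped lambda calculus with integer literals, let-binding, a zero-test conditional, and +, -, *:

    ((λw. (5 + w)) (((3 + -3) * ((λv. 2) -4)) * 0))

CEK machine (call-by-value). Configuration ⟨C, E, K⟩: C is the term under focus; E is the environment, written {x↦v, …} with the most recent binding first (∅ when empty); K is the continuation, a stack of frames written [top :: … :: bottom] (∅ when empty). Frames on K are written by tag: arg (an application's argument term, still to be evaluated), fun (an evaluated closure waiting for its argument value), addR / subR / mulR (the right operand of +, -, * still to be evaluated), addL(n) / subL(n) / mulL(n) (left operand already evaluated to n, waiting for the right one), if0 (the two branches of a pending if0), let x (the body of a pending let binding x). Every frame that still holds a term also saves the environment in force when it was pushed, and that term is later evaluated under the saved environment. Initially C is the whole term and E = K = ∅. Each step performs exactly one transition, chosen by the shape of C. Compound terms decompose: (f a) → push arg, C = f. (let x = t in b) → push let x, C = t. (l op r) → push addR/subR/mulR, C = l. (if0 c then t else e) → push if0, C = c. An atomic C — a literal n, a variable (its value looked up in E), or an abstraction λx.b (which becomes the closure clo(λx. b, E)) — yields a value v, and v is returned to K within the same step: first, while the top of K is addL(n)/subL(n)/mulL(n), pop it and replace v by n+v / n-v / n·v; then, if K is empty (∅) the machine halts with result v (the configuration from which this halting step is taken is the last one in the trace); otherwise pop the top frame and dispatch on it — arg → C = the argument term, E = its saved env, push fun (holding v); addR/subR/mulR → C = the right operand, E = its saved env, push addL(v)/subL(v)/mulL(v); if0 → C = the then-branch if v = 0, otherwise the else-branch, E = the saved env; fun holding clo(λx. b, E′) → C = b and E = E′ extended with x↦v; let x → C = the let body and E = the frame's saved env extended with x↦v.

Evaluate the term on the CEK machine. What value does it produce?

t=0: [C=((λw. (5 + w)) (((3 + -3) * ((λv. 2) -4)) * 0)) | E=∅ | K=∅]
t=1: [C=(λw. (5 + w)) | E=∅ | K=[arg]]
t=2: [C=(((3 + -3) * ((λv. 2) -4)) * 0) | E=∅ | K=[fun]]
t=3: [C=((3 + -3) * ((λv. 2) -4)) | E=∅ | K=[mulR :: fun]]
t=4: [C=(3 + -3) | E=∅ | K=[mulR :: mulR :: fun]]
t=5: [C=3 | E=∅ | K=[addR :: mulR :: mulR :: fun]]
t=6: [C=-3 | E=∅ | K=[addL(3) :: mulR :: mulR :: fun]]
t=7: [C=((λv. 2) -4) | E=∅ | K=[mulL(0) :: mulR :: fun]]
t=8: [C=(λv. 2) | E=∅ | K=[arg :: mulL(0) :: mulR :: fun]]
t=9: [C=-4 | E=∅ | K=[fun :: mulL(0) :: mulR :: fun]]
t=10: [C=2 | E={v↦-4} | K=[mulL(0) :: mulR :: fun]]
t=11: [C=0 | E=∅ | K=[mulL(0) :: fun]]
t=12: [C=(5 + w) | E={w↦0} | K=∅]
t=13: [C=5 | E={w↦0} | K=[addR]]
t=14: [C=w | E={w↦0} | K=[addL(5)]]
→ final value 5

Answer: 5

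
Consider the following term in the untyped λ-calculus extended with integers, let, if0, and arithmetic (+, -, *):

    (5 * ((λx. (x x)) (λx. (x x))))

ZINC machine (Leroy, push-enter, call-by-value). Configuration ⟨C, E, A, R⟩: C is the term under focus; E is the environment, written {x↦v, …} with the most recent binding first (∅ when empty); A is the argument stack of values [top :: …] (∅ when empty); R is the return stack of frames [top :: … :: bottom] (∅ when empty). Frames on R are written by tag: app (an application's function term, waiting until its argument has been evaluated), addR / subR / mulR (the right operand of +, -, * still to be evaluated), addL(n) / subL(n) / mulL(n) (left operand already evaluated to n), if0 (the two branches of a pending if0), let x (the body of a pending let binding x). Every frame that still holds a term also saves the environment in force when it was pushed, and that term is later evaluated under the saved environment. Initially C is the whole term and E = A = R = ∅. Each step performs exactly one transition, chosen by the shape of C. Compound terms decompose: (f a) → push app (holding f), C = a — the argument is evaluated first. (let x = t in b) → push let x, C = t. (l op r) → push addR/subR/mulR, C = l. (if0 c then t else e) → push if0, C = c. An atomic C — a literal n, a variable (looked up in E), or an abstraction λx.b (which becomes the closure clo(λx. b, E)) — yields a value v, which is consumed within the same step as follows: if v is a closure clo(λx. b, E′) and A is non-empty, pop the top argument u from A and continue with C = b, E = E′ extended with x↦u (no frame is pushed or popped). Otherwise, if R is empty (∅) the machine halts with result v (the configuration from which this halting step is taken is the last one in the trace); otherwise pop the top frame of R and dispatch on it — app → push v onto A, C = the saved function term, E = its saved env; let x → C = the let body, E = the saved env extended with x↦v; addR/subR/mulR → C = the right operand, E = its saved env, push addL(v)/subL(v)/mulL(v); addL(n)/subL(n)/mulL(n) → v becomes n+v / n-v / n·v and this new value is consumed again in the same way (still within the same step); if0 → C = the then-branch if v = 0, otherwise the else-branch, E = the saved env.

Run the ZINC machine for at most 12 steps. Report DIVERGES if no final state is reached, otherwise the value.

Answer: DIVERGES (no final state within 12 steps)

Machine steps:
t=0: ⟨C=(5 * ((λx. (x x)) (λx. (x x)))); E=∅; A=∅; R=∅⟩
t=1: ⟨C=5; E=∅; A=∅; R=[mulR]⟩
t=2: ⟨C=((λx. (x x)) (λx. (x x))); E=∅; A=∅; R=[mulL(5)]⟩
t=3: ⟨C=(λx. (x x)); E=∅; A=∅; R=[app :: mulL(5)]⟩
t=4: ⟨C=(λx. (x x)); E=∅; A=[clo(λx. (x x), ∅)]; R=[mulL(5)]⟩
t=5: ⟨C=(x x); E={x↦clo(λx. (x x), ∅)}; A=∅; R=[mulL(5)]⟩
t=6: ⟨C=x; E={x↦clo(λx. (x x), ∅)}; A=∅; R=[app :: mulL(5)]⟩
t=7: ⟨C=x; E={x↦clo(λx. (x x), ∅)}; A=[clo(λx. (x x), ∅)]; R=[mulL(5)]⟩
… configuration repeats with period 3 (steps 5–7 recur indefinitely) …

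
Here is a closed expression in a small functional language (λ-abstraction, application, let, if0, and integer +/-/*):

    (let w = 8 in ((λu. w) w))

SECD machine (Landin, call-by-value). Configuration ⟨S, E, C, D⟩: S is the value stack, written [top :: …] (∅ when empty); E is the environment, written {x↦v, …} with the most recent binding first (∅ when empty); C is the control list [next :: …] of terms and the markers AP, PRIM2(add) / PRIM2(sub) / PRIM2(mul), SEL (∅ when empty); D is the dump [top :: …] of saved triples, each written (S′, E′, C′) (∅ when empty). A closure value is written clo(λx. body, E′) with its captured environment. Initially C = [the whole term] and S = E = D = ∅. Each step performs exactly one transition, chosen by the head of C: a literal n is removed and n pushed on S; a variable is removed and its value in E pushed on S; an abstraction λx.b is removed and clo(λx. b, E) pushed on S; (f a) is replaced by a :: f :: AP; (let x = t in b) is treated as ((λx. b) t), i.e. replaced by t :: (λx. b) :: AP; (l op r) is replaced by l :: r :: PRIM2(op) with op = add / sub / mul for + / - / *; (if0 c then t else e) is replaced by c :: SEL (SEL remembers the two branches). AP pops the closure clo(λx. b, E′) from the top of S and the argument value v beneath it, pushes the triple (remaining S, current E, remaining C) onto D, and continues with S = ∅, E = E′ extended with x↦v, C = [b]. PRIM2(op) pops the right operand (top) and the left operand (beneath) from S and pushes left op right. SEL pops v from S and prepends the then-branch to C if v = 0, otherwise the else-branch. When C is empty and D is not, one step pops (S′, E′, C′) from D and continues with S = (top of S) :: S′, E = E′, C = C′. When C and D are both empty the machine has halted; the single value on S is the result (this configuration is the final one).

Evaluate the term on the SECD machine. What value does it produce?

Answer: 8

Execution trace:
step 0: [S=∅ | E=∅ | C=[(let w = 8 in ((λu. w) w))] | D=∅]
step 1: [S=∅ | E=∅ | C=[8 :: (λw. ((λu. w) w)) :: AP] | D=∅]
step 2: [S=[8] | E=∅ | C=[(λw. ((λu. w) w)) :: AP] | D=∅]
step 3: [S=[clo(λw. ((λu. w) w), ∅) :: 8] | E=∅ | C=[AP] | D=∅]
step 4: [S=∅ | E={w↦8} | C=[((λu. w) w)] | D=[(∅, ∅, ∅)]]
step 5: [S=∅ | E={w↦8} | C=[w :: (λu. w) :: AP] | D=[(∅, ∅, ∅)]]
step 6: [S=[8] | E={w↦8} | C=[(λu. w) :: AP] | D=[(∅, ∅, ∅)]]
step 7: [S=[clo(λu. w, {w↦8}) :: 8] | E={w↦8} | C=[AP] | D=[(∅, ∅, ∅)]]
step 8: [S=∅ | E={u↦8, w↦8} | C=[w] | D=[(∅, {w↦8}, ∅) :: (∅, ∅, ∅)]]
step 9: [S=[8] | E={u↦8, w↦8} | C=∅ | D=[(∅, {w↦8}, ∅) :: (∅, ∅, ∅)]]
step 10: [S=[8] | E={w↦8} | C=∅ | D=[(∅, ∅, ∅)]]
step 11: [S=[8] | E=∅ | C=∅ | D=∅]
→ final value 8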